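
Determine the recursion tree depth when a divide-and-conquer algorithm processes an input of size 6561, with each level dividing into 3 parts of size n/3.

For divide and conquer with division factor 3:

Problem sizes at each level:
Level 0: 6561
Level 1: 2187
Level 2: 729
Level 3: 243
Level 4: 81
Level 5: 27
Level 6: 9
Level 7: 3
Level 8: 1

The root is level 0 and the size-1 base case is level 8 (the tree spans levels 0 through 8, i.e. 9 levels counting the root), so the depth is the number of divisions: log_3(6561) = 8

The recursion tree depth is log_3(6561) = 8. At each level, the problem size is divided by 3, so it takes 8 divisions to reduce to a base case of size 1. The algorithm makes 3 recursive calls at each level.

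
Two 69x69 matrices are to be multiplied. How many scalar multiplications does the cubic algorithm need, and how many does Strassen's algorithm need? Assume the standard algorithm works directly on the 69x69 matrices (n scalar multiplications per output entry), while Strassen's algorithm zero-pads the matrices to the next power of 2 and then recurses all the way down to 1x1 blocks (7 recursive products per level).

Matrix multiplication for 69x69 matrices:

Strassen's algorithm requires power-of-2 dimensions. Pad 69x69 to 128x128 (next power of 2).

Standard algorithm: 69^3 = 328509 multiplications
Strassen's algorithm: 7^(log2(128)) = 7^7 = 823543 multiplications
Difference: 328509 - 823543 = -495034 (Strassen uses MORE here due to padding overhead — for small or just-over-power-of-2 n, padding can outweigh the per-level savings)

Standard: 328509 multiplications (69^3). Strassen: 823543 multiplications (7^7, after padding to 128x128). Strassen reduces 8 recursive multiplications to 7 at each level.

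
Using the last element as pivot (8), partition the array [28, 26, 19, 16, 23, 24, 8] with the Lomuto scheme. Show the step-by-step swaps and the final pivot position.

Lomuto partition with pivot = 8:

Initial array: [28, 26, 19, 16, 23, 24, 8]

arr[0]=28 > 8: no swap
arr[1]=26 > 8: no swap
arr[2]=19 > 8: no swap
arr[3]=16 > 8: no swap
arr[4]=23 > 8: no swap
arr[5]=24 > 8: no swap

Place pivot at position 0: [8, 26, 19, 16, 23, 24, 28]
Pivot position: 0

After partitioning with pivot 8, the array becomes [8, 26, 19, 16, 23, 24, 28]. The pivot is placed at index 0. All elements to the left of the pivot are <= 8, and all elements to the right are > 8.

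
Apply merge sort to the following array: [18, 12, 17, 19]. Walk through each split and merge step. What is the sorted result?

Merge sort trace:

Split: [18, 12, 17, 19] -> [18, 12] and [17, 19]
  Split: [18, 12] -> [18] and [12]
  Merge: [18] + [12] -> [12, 18]
  Split: [17, 19] -> [17] and [19]
  Merge: [17] + [19] -> [17, 19]
Merge: [12, 18] + [17, 19] -> [12, 17, 18, 19]

Final sorted array: [12, 17, 18, 19]

The merge sort proceeds by recursively splitting the array and merging sorted halves.
After all merges, the sorted array is [12, 17, 18, 19].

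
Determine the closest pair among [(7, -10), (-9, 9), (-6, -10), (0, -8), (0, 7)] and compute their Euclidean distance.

Computing all pairwise distances among 5 points:

d((7, -10), (-9, 9)) = 24.8395
d((7, -10), (-6, -10)) = 13.0
d((7, -10), (0, -8)) = 7.2801
d((7, -10), (0, 7)) = 18.3848
d((-9, 9), (-6, -10)) = 19.2354
d((-9, 9), (0, -8)) = 19.2354
d((-9, 9), (0, 7)) = 9.2195
d((-6, -10), (0, -8)) = 6.3246 <-- minimum
d((-6, -10), (0, 7)) = 18.0278
d((0, -8), (0, 7)) = 15.0

Closest pair: (-6, -10) and (0, -8) with distance 6.3246

The closest pair is (-6, -10) and (0, -8) with Euclidean distance 6.3246. For 5 points, brute-force pairwise comparison is shown above. For large n, the divide-and-conquer algorithm (sort by x, recurse on halves, check the dividing strip) achieves O(n log n).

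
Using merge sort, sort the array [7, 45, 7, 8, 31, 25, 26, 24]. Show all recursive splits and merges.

Merge sort trace:

Split: [7, 45, 7, 8, 31, 25, 26, 24] -> [7, 45, 7, 8] and [31, 25, 26, 24]
  Split: [7, 45, 7, 8] -> [7, 45] and [7, 8]
    Split: [7, 45] -> [7] and [45]
    Merge: [7] + [45] -> [7, 45]
    Split: [7, 8] -> [7] and [8]
    Merge: [7] + [8] -> [7, 8]
  Merge: [7, 45] + [7, 8] -> [7, 7, 8, 45]
  Split: [31, 25, 26, 24] -> [31, 25] and [26, 24]
    Split: [31, 25] -> [31] and [25]
    Merge: [31] + [25] -> [25, 31]
    Split: [26, 24] -> [26] and [24]
    Merge: [26] + [24] -> [24, 26]
  Merge: [25, 31] + [24, 26] -> [24, 25, 26, 31]
Merge: [7, 7, 8, 45] + [24, 25, 26, 31] -> [7, 7, 8, 24, 25, 26, 31, 45]

Final sorted array: [7, 7, 8, 24, 25, 26, 31, 45]

The merge sort proceeds by recursively splitting the array and merging sorted halves.
After all merges, the sorted array is [7, 7, 8, 24, 25, 26, 31, 45].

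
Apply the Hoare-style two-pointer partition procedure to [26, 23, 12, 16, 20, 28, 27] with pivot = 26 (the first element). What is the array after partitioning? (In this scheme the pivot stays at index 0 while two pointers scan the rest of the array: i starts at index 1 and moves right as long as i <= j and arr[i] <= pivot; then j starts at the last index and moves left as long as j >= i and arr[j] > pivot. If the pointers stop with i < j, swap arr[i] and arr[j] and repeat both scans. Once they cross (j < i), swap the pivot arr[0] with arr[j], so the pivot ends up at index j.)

Hoare-style two-pointer partition with pivot = 26:

Initial array: [26, 23, 12, 16, 20, 28, 27]

Pointers start at i = 1, j = 6.
i ends at 5, j ends at 4: the pointers have crossed (j < i), so scanning stops.

Swap pivot arr[0] with arr[4] to place pivot at position 4: [20, 23, 12, 16, 26, 28, 27]
Pivot position: 4

After partitioning with pivot 26, the array becomes [20, 23, 12, 16, 26, 28, 27]. The pivot is placed at index 4. All elements to the left of the pivot are <= 26, and all elements to the right are > 26.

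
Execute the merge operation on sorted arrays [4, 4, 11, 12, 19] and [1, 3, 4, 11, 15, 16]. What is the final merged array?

Merging process:

Compare 4 vs 1: take 1 from right. Merged: [1]
Compare 4 vs 3: take 3 from right. Merged: [1, 3]
Compare 4 vs 4: take 4 from left. Merged: [1, 3, 4]
Compare 4 vs 4: take 4 from left. Merged: [1, 3, 4, 4]
Compare 11 vs 4: take 4 from right. Merged: [1, 3, 4, 4, 4]
Compare 11 vs 11: take 11 from left. Merged: [1, 3, 4, 4, 4, 11]
Compare 12 vs 11: take 11 from right. Merged: [1, 3, 4, 4, 4, 11, 11]
Compare 12 vs 15: take 12 from left. Merged: [1, 3, 4, 4, 4, 11, 11, 12]
Compare 19 vs 15: take 15 from right. Merged: [1, 3, 4, 4, 4, 11, 11, 12, 15]
Compare 19 vs 16: take 16 from right. Merged: [1, 3, 4, 4, 4, 11, 11, 12, 15, 16]
Append remaining from left: [19]. Merged: [1, 3, 4, 4, 4, 11, 11, 12, 15, 16, 19]

Final merged array: [1, 3, 4, 4, 4, 11, 11, 12, 15, 16, 19]
Total comparisons: 10

The merged array is [1, 3, 4, 4, 4, 11, 11, 12, 15, 16, 19], requiring 10 comparisons. The merge step runs in O(n) time where n is the total number of elements.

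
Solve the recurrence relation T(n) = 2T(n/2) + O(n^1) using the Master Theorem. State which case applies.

Master Theorem for T(n) = 2T(n/2) + O(n^1):

a = 2, b = 2, c = 1
log_b(a) = log_2(2) = 1.0000

Case 2: c = 1 = log_2(2) = 1.0000
T(n) = O(n^1 log n) = O(n log n)

For T(n) = 2T(n/2) + O(n^1): log_2(2) = 1.0000. This is Case 2 of the Master Theorem (c = log_b(a), equal work at all levels), giving O(n log n).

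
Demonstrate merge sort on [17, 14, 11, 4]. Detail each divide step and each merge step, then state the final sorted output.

Merge sort trace:

Split: [17, 14, 11, 4] -> [17, 14] and [11, 4]
  Split: [17, 14] -> [17] and [14]
  Merge: [17] + [14] -> [14, 17]
  Split: [11, 4] -> [11] and [4]
  Merge: [11] + [4] -> [4, 11]
Merge: [14, 17] + [4, 11] -> [4, 11, 14, 17]

Final sorted array: [4, 11, 14, 17]

The merge sort proceeds by recursively splitting the array and merging sorted halves.
After all merges, the sorted array is [4, 11, 14, 17].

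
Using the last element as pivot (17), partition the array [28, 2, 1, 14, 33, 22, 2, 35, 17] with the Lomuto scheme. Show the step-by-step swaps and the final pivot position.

Lomuto partition with pivot = 17:

Initial array: [28, 2, 1, 14, 33, 22, 2, 35, 17]

arr[0]=28 > 17: no swap
arr[1]=2 <= 17: swap with position 0, array becomes [2, 28, 1, 14, 33, 22, 2, 35, 17]
arr[2]=1 <= 17: swap with position 1, array becomes [2, 1, 28, 14, 33, 22, 2, 35, 17]
arr[3]=14 <= 17: swap with position 2, array becomes [2, 1, 14, 28, 33, 22, 2, 35, 17]
arr[4]=33 > 17: no swap
arr[5]=22 > 17: no swap
arr[6]=2 <= 17: swap with position 3, array becomes [2, 1, 14, 2, 33, 22, 28, 35, 17]
arr[7]=35 > 17: no swap

Place pivot at position 4: [2, 1, 14, 2, 17, 22, 28, 35, 33]
Pivot position: 4

After partitioning with pivot 17, the array becomes [2, 1, 14, 2, 17, 22, 28, 35, 33]. The pivot is placed at index 4. All elements to the left of the pivot are <= 17, and all elements to the right are > 17.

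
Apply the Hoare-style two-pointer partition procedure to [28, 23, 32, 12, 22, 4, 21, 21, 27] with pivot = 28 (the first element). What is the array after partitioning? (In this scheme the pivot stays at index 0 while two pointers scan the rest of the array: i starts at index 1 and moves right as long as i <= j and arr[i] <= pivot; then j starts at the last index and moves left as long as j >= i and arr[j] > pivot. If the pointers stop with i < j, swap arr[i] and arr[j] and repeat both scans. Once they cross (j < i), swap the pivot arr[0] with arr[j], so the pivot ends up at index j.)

Hoare-style two-pointer partition with pivot = 28:

Initial array: [28, 23, 32, 12, 22, 4, 21, 21, 27]

Pointers start at i = 1, j = 8.
i stops at index 2 (arr[2]=32 > 28), j stops at index 8 (arr[8]=27 <= 28): swap arr[2] and arr[8], array becomes [28, 23, 27, 12, 22, 4, 21, 21, 32]
i ends at 8, j ends at 7: the pointers have crossed (j < i), so scanning stops.

Swap pivot arr[0] with arr[7] to place pivot at position 7: [21, 23, 27, 12, 22, 4, 21, 28, 32]
Pivot position: 7

After partitioning with pivot 28, the array becomes [21, 23, 27, 12, 22, 4, 21, 28, 32]. The pivot is placed at index 7. All elements to the left of the pivot are <= 28, and all elements to the right are > 28.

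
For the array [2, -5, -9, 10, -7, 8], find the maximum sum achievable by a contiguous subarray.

Using Kadane's algorithm on [2, -5, -9, 10, -7, 8]:

Scanning through the array:
Position 1 (value -5): max_ending_here = -3, max_so_far = 2
Position 2 (value -9): max_ending_here = -9, max_so_far = 2
Position 3 (value 10): max_ending_here = 10, max_so_far = 10
Position 4 (value -7): max_ending_here = 3, max_so_far = 10
Position 5 (value 8): max_ending_here = 11, max_so_far = 11

Maximum subarray: [10, -7, 8]
Maximum sum: 11

The maximum subarray is [10, -7, 8] with sum 11. This subarray runs from index 3 to index 5.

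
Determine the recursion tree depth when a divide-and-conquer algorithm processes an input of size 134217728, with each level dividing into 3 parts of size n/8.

For divide and conquer with division factor 8:

Problem sizes at each level:
Level 0: 134217728
Level 1: 16777216
Level 2: 2097152
Level 3: 262144
Level 4: 32768
Level 5: 4096
Level 6: 512
Level 7: 64
Level 8: 8
Level 9: 1

The root is level 0 and the size-1 base case is level 9 (the tree spans levels 0 through 9, i.e. 10 levels counting the root), so the depth is the number of divisions: log_8(134217728) = 9

The recursion tree depth is log_8(134217728) = 9. At each level, the problem size is divided by 8, so it takes 9 divisions to reduce to a base case of size 1. The algorithm makes 3 recursive calls at each level.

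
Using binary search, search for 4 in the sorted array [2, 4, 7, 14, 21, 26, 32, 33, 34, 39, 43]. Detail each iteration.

Binary search for 4 in [2, 4, 7, 14, 21, 26, 32, 33, 34, 39, 43]:

lo=0, hi=10, mid=5, arr[mid]=26 -> 26 > 4, search left half
lo=0, hi=4, mid=2, arr[mid]=7 -> 7 > 4, search left half
lo=0, hi=1, mid=0, arr[mid]=2 -> 2 < 4, search right half
lo=1, hi=1, mid=1, arr[mid]=4 -> Found target at index 1!

Binary search finds 4 at index 1 after 4 comparisons. The search repeatedly halves the search space by comparing with the middle element.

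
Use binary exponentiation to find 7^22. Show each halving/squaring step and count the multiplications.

Computing 7^22 by squaring (build up from 7^1; each line after the first costs one multiplication):

7^1 = 7
7^2 = (7^1)^2 = 7^2 = 49
7^4 = (7^2)^2 = 49^2 = 2401
7^5 = 7 * 7^4 = 7 * 2401 = 16807
7^10 = (7^5)^2 = 16807^2 = 282475249
7^11 = 7 * 7^10 = 7 * 282475249 = 1977326743
7^22 = (7^11)^2 = 1977326743^2 = 3909821048582988049

Result: 3909821048582988049
Multiplications needed: 6 (6 lines after 7^1)

7^22 = 3909821048582988049. Using exponentiation by squaring, this requires 6 multiplications. The key idea: if the exponent is even, square the half-power; if odd, multiply by the base once.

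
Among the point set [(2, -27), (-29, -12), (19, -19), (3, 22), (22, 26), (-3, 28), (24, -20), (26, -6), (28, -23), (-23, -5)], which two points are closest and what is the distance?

Computing all pairwise distances among 10 points:

d((2, -27), (-29, -12)) = 34.4384
d((2, -27), (19, -19)) = 18.7883
d((2, -27), (3, 22)) = 49.0102
d((2, -27), (22, 26)) = 56.648
d((2, -27), (-3, 28)) = 55.2268
d((2, -27), (24, -20)) = 23.0868
d((2, -27), (26, -6)) = 31.8904
d((2, -27), (28, -23)) = 26.3059
d((2, -27), (-23, -5)) = 33.3017
d((-29, -12), (19, -19)) = 48.5077
d((-29, -12), (3, 22)) = 46.6905
d((-29, -12), (22, 26)) = 63.6003
d((-29, -12), (-3, 28)) = 47.7074
d((-29, -12), (24, -20)) = 53.6004
d((-29, -12), (26, -6)) = 55.3263
d((-29, -12), (28, -23)) = 58.0517
d((-29, -12), (-23, -5)) = 9.2195
d((19, -19), (3, 22)) = 44.0114
d((19, -19), (22, 26)) = 45.0999
d((19, -19), (-3, 28)) = 51.8941
d((19, -19), (24, -20)) = 5.099
d((19, -19), (26, -6)) = 14.7648
d((19, -19), (28, -23)) = 9.8489
d((19, -19), (-23, -5)) = 44.2719
d((3, 22), (22, 26)) = 19.4165
d((3, 22), (-3, 28)) = 8.4853
d((3, 22), (24, -20)) = 46.9574
d((3, 22), (26, -6)) = 36.2353
d((3, 22), (28, -23)) = 51.4782
d((3, 22), (-23, -5)) = 37.4833
d((22, 26), (-3, 28)) = 25.0799
d((22, 26), (24, -20)) = 46.0435
d((22, 26), (26, -6)) = 32.249
d((22, 26), (28, -23)) = 49.366
d((22, 26), (-23, -5)) = 54.6443
d((-3, 28), (24, -20)) = 55.0727
d((-3, 28), (26, -6)) = 44.6878
d((-3, 28), (28, -23)) = 59.6825
d((-3, 28), (-23, -5)) = 38.5876
d((24, -20), (26, -6)) = 14.1421
d((24, -20), (28, -23)) = 5.0 <-- minimum
d((24, -20), (-23, -5)) = 49.3356
d((26, -6), (28, -23)) = 17.1172
d((26, -6), (-23, -5)) = 49.0102
d((28, -23), (-23, -5)) = 54.0833

Closest pair: (24, -20) and (28, -23) with distance 5.0

The closest pair is (24, -20) and (28, -23) with Euclidean distance 5.0. For 10 points, brute-force pairwise comparison is shown above. For large n, the divide-and-conquer algorithm (sort by x, recurse on halves, check the dividing strip) achieves O(n log n).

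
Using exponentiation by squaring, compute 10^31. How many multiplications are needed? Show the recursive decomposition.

Computing 10^31 by squaring (build up from 10^1; each line after the first costs one multiplication):

10^1 = 10
10^2 = (10^1)^2 = 10^2 = 100
10^3 = 10 * 10^2 = 10 * 100 = 1000
10^6 = (10^3)^2 = 1000^2 = 1000000
10^7 = 10 * 10^6 = 10 * 1000000 = 10000000
10^14 = (10^7)^2 = 10000000^2 = 100000000000000
10^15 = 10 * 10^14 = 10 * 100000000000000 = 1000000000000000
10^30 = (10^15)^2 = 1000000000000000^2 = 1000000000000000000000000000000
10^31 = 10 * 10^30 = 10 * 1000000000000000000000000000000 = 10000000000000000000000000000000

Result: 10000000000000000000000000000000
Multiplications needed: 8 (8 lines after 10^1)

10^31 = 10000000000000000000000000000000. Using exponentiation by squaring, this requires 8 multiplications. The key idea: if the exponent is even, square the half-power; if odd, multiply by the base once.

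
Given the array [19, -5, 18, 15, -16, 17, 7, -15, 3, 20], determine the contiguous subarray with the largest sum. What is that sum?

Using Kadane's algorithm on [19, -5, 18, 15, -16, 17, 7, -15, 3, 20]:

Scanning through the array:
Position 1 (value -5): max_ending_here = 14, max_so_far = 19
Position 2 (value 18): max_ending_here = 32, max_so_far = 32
Position 3 (value 15): max_ending_here = 47, max_so_far = 47
Position 4 (value -16): max_ending_here = 31, max_so_far = 47
Position 5 (value 17): max_ending_here = 48, max_so_far = 48
Position 6 (value 7): max_ending_here = 55, max_so_far = 55
Position 7 (value -15): max_ending_here = 40, max_so_far = 55
Position 8 (value 3): max_ending_here = 43, max_so_far = 55
Position 9 (value 20): max_ending_here = 63, max_so_far = 63

Maximum subarray: [19, -5, 18, 15, -16, 17, 7, -15, 3, 20]
Maximum sum: 63

The maximum subarray is [19, -5, 18, 15, -16, 17, 7, -15, 3, 20] with sum 63. This subarray runs from index 0 to index 9.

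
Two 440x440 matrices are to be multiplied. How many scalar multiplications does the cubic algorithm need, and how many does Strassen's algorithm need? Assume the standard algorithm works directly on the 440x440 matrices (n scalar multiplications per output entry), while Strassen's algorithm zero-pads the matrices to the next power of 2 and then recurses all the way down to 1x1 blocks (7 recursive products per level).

Matrix multiplication for 440x440 matrices:

Strassen's algorithm requires power-of-2 dimensions. Pad 440x440 to 512x512 (next power of 2).

Standard algorithm: 440^3 = 85184000 multiplications
Strassen's algorithm: 7^(log2(512)) = 7^9 = 40353607 multiplications
Savings: 85184000 - 40353607 = 44830393 multiplications

Standard: 85184000 multiplications (440^3). Strassen: 40353607 multiplications (7^9, after padding to 512x512). Strassen reduces 8 recursive multiplications to 7 at each level.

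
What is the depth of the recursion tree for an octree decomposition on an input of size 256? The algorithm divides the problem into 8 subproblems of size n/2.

For divide and conquer with division factor 2:

Problem sizes at each level:
Level 0: 256
Level 1: 128
Level 2: 64
Level 3: 32
Level 4: 16
Level 5: 8
Level 6: 4
Level 7: 2
Level 8: 1

The root is level 0 and the size-1 base case is level 8 (the tree spans levels 0 through 8, i.e. 9 levels counting the root), so the depth is the number of divisions: log_2(256) = 8

The recursion tree depth is log_2(256) = 8. At each level, the problem size is divided by 2, so it takes 8 divisions to reduce to a base case of size 1. The algorithm makes 8 recursive calls at each level.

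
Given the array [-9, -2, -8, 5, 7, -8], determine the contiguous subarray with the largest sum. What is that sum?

Using Kadane's algorithm on [-9, -2, -8, 5, 7, -8]:

Scanning through the array:
Position 1 (value -2): max_ending_here = -2, max_so_far = -2
Position 2 (value -8): max_ending_here = -8, max_so_far = -2
Position 3 (value 5): max_ending_here = 5, max_so_far = 5
Position 4 (value 7): max_ending_here = 12, max_so_far = 12
Position 5 (value -8): max_ending_here = 4, max_so_far = 12

Maximum subarray: [5, 7]
Maximum sum: 12

The maximum subarray is [5, 7] with sum 12. This subarray runs from index 3 to index 4.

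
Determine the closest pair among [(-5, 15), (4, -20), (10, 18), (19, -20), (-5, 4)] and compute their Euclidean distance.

Computing all pairwise distances among 5 points:

d((-5, 15), (4, -20)) = 36.1386
d((-5, 15), (10, 18)) = 15.2971
d((-5, 15), (19, -20)) = 42.4382
d((-5, 15), (-5, 4)) = 11.0 <-- minimum
d((4, -20), (10, 18)) = 38.4708
d((4, -20), (19, -20)) = 15.0
d((4, -20), (-5, 4)) = 25.632
d((10, 18), (19, -20)) = 39.0512
d((10, 18), (-5, 4)) = 20.5183
d((19, -20), (-5, 4)) = 33.9411

Closest pair: (-5, 15) and (-5, 4) with distance 11.0

The closest pair is (-5, 15) and (-5, 4) with Euclidean distance 11.0. For 5 points, brute-force pairwise comparison is shown above. For large n, the divide-and-conquer algorithm (sort by x, recurse on halves, check the dividing strip) achieves O(n log n).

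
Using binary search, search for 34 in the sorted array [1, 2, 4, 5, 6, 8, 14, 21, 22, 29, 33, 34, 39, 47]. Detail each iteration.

Binary search for 34 in [1, 2, 4, 5, 6, 8, 14, 21, 22, 29, 33, 34, 39, 47]:

lo=0, hi=13, mid=6, arr[mid]=14 -> 14 < 34, search right half
lo=7, hi=13, mid=10, arr[mid]=33 -> 33 < 34, search right half
lo=11, hi=13, mid=12, arr[mid]=39 -> 39 > 34, search left half
lo=11, hi=11, mid=11, arr[mid]=34 -> Found target at index 11!

Binary search finds 34 at index 11 after 4 comparisons. The search repeatedly halves the search space by comparing with the middle element.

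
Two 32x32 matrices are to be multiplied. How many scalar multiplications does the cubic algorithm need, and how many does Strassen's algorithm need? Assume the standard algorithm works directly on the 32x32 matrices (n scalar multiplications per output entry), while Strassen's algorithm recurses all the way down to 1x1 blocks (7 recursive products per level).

Matrix multiplication for 32x32 matrices:

Standard algorithm: 32^3 = 32768 multiplications
Strassen's algorithm: 7^(log2(32)) = 7^5 = 16807 multiplications
Savings: 32768 - 16807 = 15961 multiplications

Standard: 32768 multiplications (32^3). Strassen: 16807 multiplications (7^5). Strassen reduces 8 recursive multiplications to 7 at each level.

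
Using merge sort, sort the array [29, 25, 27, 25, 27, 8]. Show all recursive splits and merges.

Merge sort trace:

Split: [29, 25, 27, 25, 27, 8] -> [29, 25, 27] and [25, 27, 8]
  Split: [29, 25, 27] -> [29] and [25, 27]
    Split: [25, 27] -> [25] and [27]
    Merge: [25] + [27] -> [25, 27]
  Merge: [29] + [25, 27] -> [25, 27, 29]
  Split: [25, 27, 8] -> [25] and [27, 8]
    Split: [27, 8] -> [27] and [8]
    Merge: [27] + [8] -> [8, 27]
  Merge: [25] + [8, 27] -> [8, 25, 27]
Merge: [25, 27, 29] + [8, 25, 27] -> [8, 25, 25, 27, 27, 29]

Final sorted array: [8, 25, 25, 27, 27, 29]

The merge sort proceeds by recursively splitting the array and merging sorted halves.
After all merges, the sorted array is [8, 25, 25, 27, 27, 29].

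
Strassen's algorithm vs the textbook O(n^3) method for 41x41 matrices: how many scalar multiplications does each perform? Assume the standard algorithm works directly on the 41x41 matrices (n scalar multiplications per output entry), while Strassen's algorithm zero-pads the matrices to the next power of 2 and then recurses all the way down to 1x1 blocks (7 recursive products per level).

Matrix multiplication for 41x41 matrices:

Strassen's algorithm requires power-of-2 dimensions. Pad 41x41 to 64x64 (next power of 2).

Standard algorithm: 41^3 = 68921 multiplications
Strassen's algorithm: 7^(log2(64)) = 7^6 = 117649 multiplications
Difference: 68921 - 117649 = -48728 (Strassen uses MORE here due to padding overhead — for small or just-over-power-of-2 n, padding can outweigh the per-level savings)

Standard: 68921 multiplications (41^3). Strassen: 117649 multiplications (7^6, after padding to 64x64). Strassen reduces 8 recursive multiplications to 7 at each level.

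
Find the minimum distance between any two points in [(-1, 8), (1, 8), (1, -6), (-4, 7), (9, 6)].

Computing all pairwise distances among 5 points:

d((-1, 8), (1, 8)) = 2.0 <-- minimum
d((-1, 8), (1, -6)) = 14.1421
d((-1, 8), (-4, 7)) = 3.1623
d((-1, 8), (9, 6)) = 10.198
d((1, 8), (1, -6)) = 14.0
d((1, 8), (-4, 7)) = 5.099
d((1, 8), (9, 6)) = 8.2462
d((1, -6), (-4, 7)) = 13.9284
d((1, -6), (9, 6)) = 14.4222
d((-4, 7), (9, 6)) = 13.0384

Closest pair: (-1, 8) and (1, 8) with distance 2.0

The closest pair is (-1, 8) and (1, 8) with Euclidean distance 2.0. For 5 points, brute-force pairwise comparison is shown above. For large n, the divide-and-conquer algorithm (sort by x, recurse on halves, check the dividing strip) achieves O(n log n).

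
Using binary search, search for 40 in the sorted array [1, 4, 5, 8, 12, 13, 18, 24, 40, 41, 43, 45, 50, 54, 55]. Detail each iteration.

Binary search for 40 in [1, 4, 5, 8, 12, 13, 18, 24, 40, 41, 43, 45, 50, 54, 55]:

lo=0, hi=14, mid=7, arr[mid]=24 -> 24 < 40, search right half
lo=8, hi=14, mid=11, arr[mid]=45 -> 45 > 40, search left half
lo=8, hi=10, mid=9, arr[mid]=41 -> 41 > 40, search left half
lo=8, hi=8, mid=8, arr[mid]=40 -> Found target at index 8!

Binary search finds 40 at index 8 after 4 comparisons. The search repeatedly halves the search space by comparing with the middle element.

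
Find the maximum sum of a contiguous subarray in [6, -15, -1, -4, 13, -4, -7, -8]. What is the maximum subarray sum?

Using Kadane's algorithm on [6, -15, -1, -4, 13, -4, -7, -8]:

Scanning through the array:
Position 1 (value -15): max_ending_here = -9, max_so_far = 6
Position 2 (value -1): max_ending_here = -1, max_so_far = 6
Position 3 (value -4): max_ending_here = -4, max_so_far = 6
Position 4 (value 13): max_ending_here = 13, max_so_far = 13
Position 5 (value -4): max_ending_here = 9, max_so_far = 13
Position 6 (value -7): max_ending_here = 2, max_so_far = 13
Position 7 (value -8): max_ending_here = -6, max_so_far = 13

Maximum subarray: [13]
Maximum sum: 13

The maximum subarray is [13] with sum 13. This subarray runs from index 4 to index 4.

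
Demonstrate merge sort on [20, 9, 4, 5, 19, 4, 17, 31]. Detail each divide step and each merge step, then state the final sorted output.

Merge sort trace:

Split: [20, 9, 4, 5, 19, 4, 17, 31] -> [20, 9, 4, 5] and [19, 4, 17, 31]
  Split: [20, 9, 4, 5] -> [20, 9] and [4, 5]
    Split: [20, 9] -> [20] and [9]
    Merge: [20] + [9] -> [9, 20]
    Split: [4, 5] -> [4] and [5]
    Merge: [4] + [5] -> [4, 5]
  Merge: [9, 20] + [4, 5] -> [4, 5, 9, 20]
  Split: [19, 4, 17, 31] -> [19, 4] and [17, 31]
    Split: [19, 4] -> [19] and [4]
    Merge: [19] + [4] -> [4, 19]
    Split: [17, 31] -> [17] and [31]
    Merge: [17] + [31] -> [17, 31]
  Merge: [4, 19] + [17, 31] -> [4, 17, 19, 31]
Merge: [4, 5, 9, 20] + [4, 17, 19, 31] -> [4, 4, 5, 9, 17, 19, 20, 31]

Final sorted array: [4, 4, 5, 9, 17, 19, 20, 31]

The merge sort proceeds by recursively splitting the array and merging sorted halves.
After all merges, the sorted array is [4, 4, 5, 9, 17, 19, 20, 31].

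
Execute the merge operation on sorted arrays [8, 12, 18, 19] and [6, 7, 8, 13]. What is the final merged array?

Merging process:

Compare 8 vs 6: take 6 from right. Merged: [6]
Compare 8 vs 7: take 7 from right. Merged: [6, 7]
Compare 8 vs 8: take 8 from left. Merged: [6, 7, 8]
Compare 12 vs 8: take 8 from right. Merged: [6, 7, 8, 8]
Compare 12 vs 13: take 12 from left. Merged: [6, 7, 8, 8, 12]
Compare 18 vs 13: take 13 from right. Merged: [6, 7, 8, 8, 12, 13]
Append remaining from left: [18, 19]. Merged: [6, 7, 8, 8, 12, 13, 18, 19]

Final merged array: [6, 7, 8, 8, 12, 13, 18, 19]
Total comparisons: 6

The merged array is [6, 7, 8, 8, 12, 13, 18, 19], requiring 6 comparisons. The merge step runs in O(n) time where n is the total number of elements.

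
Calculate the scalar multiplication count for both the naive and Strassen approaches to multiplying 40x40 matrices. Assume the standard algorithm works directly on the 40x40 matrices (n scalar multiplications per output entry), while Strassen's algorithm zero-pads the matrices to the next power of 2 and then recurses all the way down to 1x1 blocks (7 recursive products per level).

Matrix multiplication for 40x40 matrices:

Strassen's algorithm requires power-of-2 dimensions. Pad 40x40 to 64x64 (next power of 2).

Standard algorithm: 40^3 = 64000 multiplications
Strassen's algorithm: 7^(log2(64)) = 7^6 = 117649 multiplications
Difference: 64000 - 117649 = -53649 (Strassen uses MORE here due to padding overhead — for small or just-over-power-of-2 n, padding can outweigh the per-level savings)

Standard: 64000 multiplications (40^3). Strassen: 117649 multiplications (7^6, after padding to 64x64). Strassen reduces 8 recursive multiplications to 7 at each level.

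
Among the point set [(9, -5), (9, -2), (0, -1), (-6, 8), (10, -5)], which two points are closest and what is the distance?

Computing all pairwise distances among 5 points:

d((9, -5), (9, -2)) = 3.0
d((9, -5), (0, -1)) = 9.8489
d((9, -5), (-6, 8)) = 19.8494
d((9, -5), (10, -5)) = 1.0 <-- minimum
d((9, -2), (0, -1)) = 9.0554
d((9, -2), (-6, 8)) = 18.0278
d((9, -2), (10, -5)) = 3.1623
d((0, -1), (-6, 8)) = 10.8167
d((0, -1), (10, -5)) = 10.7703
d((-6, 8), (10, -5)) = 20.6155

Closest pair: (9, -5) and (10, -5) with distance 1.0

The closest pair is (9, -5) and (10, -5) with Euclidean distance 1.0. For 5 points, brute-force pairwise comparison is shown above. For large n, the divide-and-conquer algorithm (sort by x, recurse on halves, check the dividing strip) achieves O(n log n).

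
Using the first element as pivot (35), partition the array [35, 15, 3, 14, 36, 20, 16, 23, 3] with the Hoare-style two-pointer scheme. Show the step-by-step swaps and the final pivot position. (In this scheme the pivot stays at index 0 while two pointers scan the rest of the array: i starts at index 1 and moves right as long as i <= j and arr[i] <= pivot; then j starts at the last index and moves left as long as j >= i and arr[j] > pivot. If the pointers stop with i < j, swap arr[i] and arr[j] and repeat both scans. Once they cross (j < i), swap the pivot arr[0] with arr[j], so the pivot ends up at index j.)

Hoare-style two-pointer partition with pivot = 35:

Initial array: [35, 15, 3, 14, 36, 20, 16, 23, 3]

Pointers start at i = 1, j = 8.
i stops at index 4 (arr[4]=36 > 35), j stops at index 8 (arr[8]=3 <= 35): swap arr[4] and arr[8], array becomes [35, 15, 3, 14, 3, 20, 16, 23, 36]
i ends at 8, j ends at 7: the pointers have crossed (j < i), so scanning stops.

Swap pivot arr[0] with arr[7] to place pivot at position 7: [23, 15, 3, 14, 3, 20, 16, 35, 36]
Pivot position: 7

After partitioning with pivot 35, the array becomes [23, 15, 3, 14, 3, 20, 16, 35, 36]. The pivot is placed at index 7. All elements to the left of the pivot are <= 35, and all elements to the right are > 35.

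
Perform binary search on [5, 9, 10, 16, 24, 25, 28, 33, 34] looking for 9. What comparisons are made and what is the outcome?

Binary search for 9 in [5, 9, 10, 16, 24, 25, 28, 33, 34]:

lo=0, hi=8, mid=4, arr[mid]=24 -> 24 > 9, search left half
lo=0, hi=3, mid=1, arr[mid]=9 -> Found target at index 1!

Binary search finds 9 at index 1 after 2 comparisons. The search repeatedly halves the search space by comparing with the middle element.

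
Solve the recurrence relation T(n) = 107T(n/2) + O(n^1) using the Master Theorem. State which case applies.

Master Theorem for T(n) = 107T(n/2) + O(n^1):

a = 107, b = 2, c = 1
log_b(a) = log_2(107) = 6.7415

Case 1: c = 1 < log_2(107) = 6.7415
T(n) = O(n^(log_2 107))

For T(n) = 107T(n/2) + O(n^1): log_2(107) = 6.7415. This is Case 1 of the Master Theorem (c < log_b(a), work dominated by leaves), giving O(n^(log_2 107)).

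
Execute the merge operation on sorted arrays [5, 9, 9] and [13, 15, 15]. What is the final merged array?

Merging process:

Compare 5 vs 13: take 5 from left. Merged: [5]
Compare 9 vs 13: take 9 from left. Merged: [5, 9]
Compare 9 vs 13: take 9 from left. Merged: [5, 9, 9]
Append remaining from right: [13, 15, 15]. Merged: [5, 9, 9, 13, 15, 15]

Final merged array: [5, 9, 9, 13, 15, 15]
Total comparisons: 3

The merged array is [5, 9, 9, 13, 15, 15], requiring 3 comparisons. The merge step runs in O(n) time where n is the total number of elements.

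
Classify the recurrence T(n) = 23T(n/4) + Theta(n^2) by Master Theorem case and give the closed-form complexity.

Master Theorem for T(n) = 23T(n/4) + O(n^2):

a = 23, b = 4, c = 2
log_b(a) = log_4(23) = 2.2618

Case 1: c = 2 < log_4(23) = 2.2618
T(n) = O(n^(log_4 23))

For T(n) = 23T(n/4) + O(n^2): log_4(23) = 2.2618. This is Case 1 of the Master Theorem (c < log_b(a), work dominated by leaves), giving O(n^(log_4 23)).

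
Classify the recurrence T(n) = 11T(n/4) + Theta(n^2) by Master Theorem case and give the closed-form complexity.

Master Theorem for T(n) = 11T(n/4) + O(n^2):

a = 11, b = 4, c = 2
log_b(a) = log_4(11) = 1.7297

Case 3: c = 2 > log_4(11) = 1.7297
T(n) = O(n^2) = O(n^2)

For T(n) = 11T(n/4) + O(n^2): log_4(11) = 1.7297. This is Case 3 of the Master Theorem (c > log_b(a), work dominated by root), giving O(n^2).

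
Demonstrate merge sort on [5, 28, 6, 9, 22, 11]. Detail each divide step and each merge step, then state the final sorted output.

Merge sort trace:

Split: [5, 28, 6, 9, 22, 11] -> [5, 28, 6] and [9, 22, 11]
  Split: [5, 28, 6] -> [5] and [28, 6]
    Split: [28, 6] -> [28] and [6]
    Merge: [28] + [6] -> [6, 28]
  Merge: [5] + [6, 28] -> [5, 6, 28]
  Split: [9, 22, 11] -> [9] and [22, 11]
    Split: [22, 11] -> [22] and [11]
    Merge: [22] + [11] -> [11, 22]
  Merge: [9] + [11, 22] -> [9, 11, 22]
Merge: [5, 6, 28] + [9, 11, 22] -> [5, 6, 9, 11, 22, 28]

Final sorted array: [5, 6, 9, 11, 22, 28]

The merge sort proceeds by recursively splitting the array and merging sorted halves.
After all merges, the sorted array is [5, 6, 9, 11, 22, 28].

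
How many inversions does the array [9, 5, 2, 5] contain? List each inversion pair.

Finding inversions in [9, 5, 2, 5]:

(0, 1): arr[0]=9 > arr[1]=5
(0, 2): arr[0]=9 > arr[2]=2
(0, 3): arr[0]=9 > arr[3]=5
(1, 2): arr[1]=5 > arr[2]=2

Total inversions: 4

The array has 4 inversion(s): (0,1), (0,2), (0,3), (1,2). Each pair (i,j) satisfies i < j and arr[i] > arr[j].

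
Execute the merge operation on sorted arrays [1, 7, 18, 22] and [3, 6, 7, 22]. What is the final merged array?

Merging process:

Compare 1 vs 3: take 1 from left. Merged: [1]
Compare 7 vs 3: take 3 from right. Merged: [1, 3]
Compare 7 vs 6: take 6 from right. Merged: [1, 3, 6]
Compare 7 vs 7: take 7 from left. Merged: [1, 3, 6, 7]
Compare 18 vs 7: take 7 from right. Merged: [1, 3, 6, 7, 7]
Compare 18 vs 22: take 18 from left. Merged: [1, 3, 6, 7, 7, 18]
Compare 22 vs 22: take 22 from left. Merged: [1, 3, 6, 7, 7, 18, 22]
Append remaining from right: [22]. Merged: [1, 3, 6, 7, 7, 18, 22, 22]

Final merged array: [1, 3, 6, 7, 7, 18, 22, 22]
Total comparisons: 7

The merged array is [1, 3, 6, 7, 7, 18, 22, 22], requiring 7 comparisons. The merge step runs in O(n) time where n is the total number of elements.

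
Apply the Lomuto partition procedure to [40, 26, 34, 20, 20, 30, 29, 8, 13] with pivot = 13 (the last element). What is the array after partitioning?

Lomuto partition with pivot = 13:

Initial array: [40, 26, 34, 20, 20, 30, 29, 8, 13]

arr[0]=40 > 13: no swap
arr[1]=26 > 13: no swap
arr[2]=34 > 13: no swap
arr[3]=20 > 13: no swap
arr[4]=20 > 13: no swap
arr[5]=30 > 13: no swap
arr[6]=29 > 13: no swap
arr[7]=8 <= 13: swap with position 0, array becomes [8, 26, 34, 20, 20, 30, 29, 40, 13]

Place pivot at position 1: [8, 13, 34, 20, 20, 30, 29, 40, 26]
Pivot position: 1

After partitioning with pivot 13, the array becomes [8, 13, 34, 20, 20, 30, 29, 40, 26]. The pivot is placed at index 1. All elements to the left of the pivot are <= 13, and all elements to the right are > 13.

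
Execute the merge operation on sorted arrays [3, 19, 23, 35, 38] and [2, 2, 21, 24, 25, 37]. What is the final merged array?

Merging process:

Compare 3 vs 2: take 2 from right. Merged: [2]
Compare 3 vs 2: take 2 from right. Merged: [2, 2]
Compare 3 vs 21: take 3 from left. Merged: [2, 2, 3]
Compare 19 vs 21: take 19 from left. Merged: [2, 2, 3, 19]
Compare 23 vs 21: take 21 from right. Merged: [2, 2, 3, 19, 21]
Compare 23 vs 24: take 23 from left. Merged: [2, 2, 3, 19, 21, 23]
Compare 35 vs 24: take 24 from right. Merged: [2, 2, 3, 19, 21, 23, 24]
Compare 35 vs 25: take 25 from right. Merged: [2, 2, 3, 19, 21, 23, 24, 25]
Compare 35 vs 37: take 35 from left. Merged: [2, 2, 3, 19, 21, 23, 24, 25, 35]
Compare 38 vs 37: take 37 from right. Merged: [2, 2, 3, 19, 21, 23, 24, 25, 35, 37]
Append remaining from left: [38]. Merged: [2, 2, 3, 19, 21, 23, 24, 25, 35, 37, 38]

Final merged array: [2, 2, 3, 19, 21, 23, 24, 25, 35, 37, 38]
Total comparisons: 10

The merged array is [2, 2, 3, 19, 21, 23, 24, 25, 35, 37, 38], requiring 10 comparisons. The merge step runs in O(n) time where n is the total number of elements.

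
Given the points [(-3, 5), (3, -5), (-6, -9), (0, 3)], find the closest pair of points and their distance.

Computing all pairwise distances among 4 points:

d((-3, 5), (3, -5)) = 11.6619
d((-3, 5), (-6, -9)) = 14.3178
d((-3, 5), (0, 3)) = 3.6056 <-- minimum
d((3, -5), (-6, -9)) = 9.8489
d((3, -5), (0, 3)) = 8.544
d((-6, -9), (0, 3)) = 13.4164

Closest pair: (-3, 5) and (0, 3) with distance 3.6056

The closest pair is (-3, 5) and (0, 3) with Euclidean distance 3.6056. For 4 points, brute-force pairwise comparison is shown above. For large n, the divide-and-conquer algorithm (sort by x, recurse on halves, check the dividing strip) achieves O(n log n).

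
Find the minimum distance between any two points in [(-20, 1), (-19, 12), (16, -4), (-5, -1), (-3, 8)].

Computing all pairwise distances among 5 points:

d((-20, 1), (-19, 12)) = 11.0454
d((-20, 1), (16, -4)) = 36.3456
d((-20, 1), (-5, -1)) = 15.1327
d((-20, 1), (-3, 8)) = 18.3848
d((-19, 12), (16, -4)) = 38.4838
d((-19, 12), (-5, -1)) = 19.105
d((-19, 12), (-3, 8)) = 16.4924
d((16, -4), (-5, -1)) = 21.2132
d((16, -4), (-3, 8)) = 22.4722
d((-5, -1), (-3, 8)) = 9.2195 <-- minimum

Closest pair: (-5, -1) and (-3, 8) with distance 9.2195

The closest pair is (-5, -1) and (-3, 8) with Euclidean distance 9.2195. For 5 points, brute-force pairwise comparison is shown above. For large n, the divide-and-conquer algorithm (sort by x, recurse on halves, check the dividing strip) achieves O(n log n).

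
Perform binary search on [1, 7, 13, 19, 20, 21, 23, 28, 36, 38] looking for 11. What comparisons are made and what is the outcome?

Binary search for 11 in [1, 7, 13, 19, 20, 21, 23, 28, 36, 38]:

lo=0, hi=9, mid=4, arr[mid]=20 -> 20 > 11, search left half
lo=0, hi=3, mid=1, arr[mid]=7 -> 7 < 11, search right half
lo=2, hi=3, mid=2, arr[mid]=13 -> 13 > 11, search left half
lo=2 > hi=1, target 11 not found

Binary search determines that 11 is not in the array after 3 comparisons. The search space was exhausted without finding the target.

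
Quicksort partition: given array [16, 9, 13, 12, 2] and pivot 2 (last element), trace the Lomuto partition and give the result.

Lomuto partition with pivot = 2:

Initial array: [16, 9, 13, 12, 2]

arr[0]=16 > 2: no swap
arr[1]=9 > 2: no swap
arr[2]=13 > 2: no swap
arr[3]=12 > 2: no swap

Place pivot at position 0: [2, 9, 13, 12, 16]
Pivot position: 0

After partitioning with pivot 2, the array becomes [2, 9, 13, 12, 16]. The pivot is placed at index 0. All elements to the left of the pivot are <= 2, and all elements to the right are > 2.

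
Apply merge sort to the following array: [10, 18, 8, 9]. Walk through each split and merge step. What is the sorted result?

Merge sort trace:

Split: [10, 18, 8, 9] -> [10, 18] and [8, 9]
  Split: [10, 18] -> [10] and [18]
  Merge: [10] + [18] -> [10, 18]
  Split: [8, 9] -> [8] and [9]
  Merge: [8] + [9] -> [8, 9]
Merge: [10, 18] + [8, 9] -> [8, 9, 10, 18]

Final sorted array: [8, 9, 10, 18]

The merge sort proceeds by recursively splitting the array and merging sorted halves.
After all merges, the sorted array is [8, 9, 10, 18].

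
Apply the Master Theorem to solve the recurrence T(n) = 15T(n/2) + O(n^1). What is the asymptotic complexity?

Master Theorem for T(n) = 15T(n/2) + O(n^1):

a = 15, b = 2, c = 1
log_b(a) = log_2(15) = 3.9069

Case 1: c = 1 < log_2(15) = 3.9069
T(n) = O(n^(log_2 15))

For T(n) = 15T(n/2) + O(n^1): log_2(15) = 3.9069. This is Case 1 of the Master Theorem (c < log_b(a), work dominated by leaves), giving O(n^(log_2 15)).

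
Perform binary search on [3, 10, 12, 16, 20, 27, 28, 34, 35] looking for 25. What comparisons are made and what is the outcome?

Binary search for 25 in [3, 10, 12, 16, 20, 27, 28, 34, 35]:

lo=0, hi=8, mid=4, arr[mid]=20 -> 20 < 25, search right half
lo=5, hi=8, mid=6, arr[mid]=28 -> 28 > 25, search left half
lo=5, hi=5, mid=5, arr[mid]=27 -> 27 > 25, search left half
lo=5 > hi=4, target 25 not found

Binary search determines that 25 is not in the array after 3 comparisons. The search space was exhausted without finding the target.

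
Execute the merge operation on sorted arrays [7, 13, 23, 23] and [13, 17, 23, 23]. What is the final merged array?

Merging process:

Compare 7 vs 13: take 7 from left. Merged: [7]
Compare 13 vs 13: take 13 from left. Merged: [7, 13]
Compare 23 vs 13: take 13 from right. Merged: [7, 13, 13]
Compare 23 vs 17: take 17 from right. Merged: [7, 13, 13, 17]
Compare 23 vs 23: take 23 from left. Merged: [7, 13, 13, 17, 23]
Compare 23 vs 23: take 23 from left. Merged: [7, 13, 13, 17, 23, 23]
Append remaining from right: [23, 23]. Merged: [7, 13, 13, 17, 23, 23, 23, 23]

Final merged array: [7, 13, 13, 17, 23, 23, 23, 23]
Total comparisons: 6

The merged array is [7, 13, 13, 17, 23, 23, 23, 23], requiring 6 comparisons. The merge step runs in O(n) time where n is the total number of elements.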